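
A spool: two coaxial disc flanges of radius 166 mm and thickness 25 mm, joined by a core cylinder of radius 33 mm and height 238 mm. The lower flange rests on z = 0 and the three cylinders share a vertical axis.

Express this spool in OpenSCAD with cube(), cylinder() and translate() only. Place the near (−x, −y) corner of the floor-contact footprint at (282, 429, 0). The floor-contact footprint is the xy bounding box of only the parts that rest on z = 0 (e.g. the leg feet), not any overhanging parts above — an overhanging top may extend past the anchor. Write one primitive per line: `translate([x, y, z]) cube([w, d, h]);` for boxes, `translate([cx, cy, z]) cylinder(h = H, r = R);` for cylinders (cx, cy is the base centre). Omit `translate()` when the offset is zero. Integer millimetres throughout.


translate([448, 595, 0]) cylinder(h = 25, r = 166);
translate([448, 595, 25]) cylinder(h = 238, r = 33);
translate([448, 595, 263]) cylinder(h = 25, r = 166);


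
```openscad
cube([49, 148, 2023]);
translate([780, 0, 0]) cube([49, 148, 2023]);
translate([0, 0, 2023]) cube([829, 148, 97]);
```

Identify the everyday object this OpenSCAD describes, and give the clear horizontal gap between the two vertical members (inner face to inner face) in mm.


A door frame. The clear opening width is 731 mm.

Two 2023 mm tall posts with a header on top — a door frame. The left jamb is 49 mm wide at x = 0; the right jamb starts at x = 780. The clear opening is 780 − 49 = 731 mm.


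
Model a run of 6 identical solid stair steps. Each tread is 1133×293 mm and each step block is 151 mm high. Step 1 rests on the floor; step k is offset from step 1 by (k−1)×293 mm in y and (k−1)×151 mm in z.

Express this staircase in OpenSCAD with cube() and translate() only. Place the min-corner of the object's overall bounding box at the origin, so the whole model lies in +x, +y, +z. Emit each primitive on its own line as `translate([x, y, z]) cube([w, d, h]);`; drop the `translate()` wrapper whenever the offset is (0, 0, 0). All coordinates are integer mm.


cube([1133, 293, 151]);
translate([0, 293, 151]) cube([1133, 293, 151]);
translate([0, 586, 302]) cube([1133, 293, 151]);
translate([0, 879, 453]) cube([1133, 293, 151]);
translate([0, 1172, 604]) cube([1133, 293, 151]);
translate([0, 1465, 755]) cube([1133, 293, 151]);


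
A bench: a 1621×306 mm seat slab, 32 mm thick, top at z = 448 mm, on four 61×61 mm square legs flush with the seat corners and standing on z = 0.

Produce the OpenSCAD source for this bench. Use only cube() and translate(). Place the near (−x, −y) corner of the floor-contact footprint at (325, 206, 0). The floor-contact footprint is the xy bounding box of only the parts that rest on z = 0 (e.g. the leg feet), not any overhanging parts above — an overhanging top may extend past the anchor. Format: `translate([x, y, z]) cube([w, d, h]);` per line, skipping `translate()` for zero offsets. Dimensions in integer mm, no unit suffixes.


// leg_h = 448 − 32 = 416
translate([325, 206, 416]) cube([1621, 306, 32]);
translate([325, 206, 0]) cube([61, 61, 416]);
translate([325, 451, 0]) cube([61, 61, 416]);
translate([1885, 206, 0]) cube([61, 61, 416]);
translate([1885, 451, 0]) cube([61, 61, 416]);


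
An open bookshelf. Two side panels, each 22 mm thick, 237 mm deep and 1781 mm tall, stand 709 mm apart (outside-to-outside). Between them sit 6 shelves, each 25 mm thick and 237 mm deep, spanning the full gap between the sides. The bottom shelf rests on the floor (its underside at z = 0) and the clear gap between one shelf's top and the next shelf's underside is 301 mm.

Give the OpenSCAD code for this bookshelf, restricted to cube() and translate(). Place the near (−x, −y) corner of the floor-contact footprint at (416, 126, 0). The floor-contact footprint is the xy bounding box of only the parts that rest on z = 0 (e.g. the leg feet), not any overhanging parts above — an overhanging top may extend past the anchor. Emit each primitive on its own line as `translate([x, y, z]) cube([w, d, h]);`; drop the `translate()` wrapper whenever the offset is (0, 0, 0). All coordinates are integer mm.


translate([416, 126, 0]) cube([22, 237, 1781]);
translate([1103, 126, 0]) cube([22, 237, 1781]);
translate([438, 126, 0]) cube([665, 237, 25]);
translate([438, 126, 326]) cube([665, 237, 25]);
translate([438, 126, 652]) cube([665, 237, 25]);
translate([438, 126, 978]) cube([665, 237, 25]);
translate([438, 126, 1304]) cube([665, 237, 25]);
translate([438, 126, 1630]) cube([665, 237, 25]);


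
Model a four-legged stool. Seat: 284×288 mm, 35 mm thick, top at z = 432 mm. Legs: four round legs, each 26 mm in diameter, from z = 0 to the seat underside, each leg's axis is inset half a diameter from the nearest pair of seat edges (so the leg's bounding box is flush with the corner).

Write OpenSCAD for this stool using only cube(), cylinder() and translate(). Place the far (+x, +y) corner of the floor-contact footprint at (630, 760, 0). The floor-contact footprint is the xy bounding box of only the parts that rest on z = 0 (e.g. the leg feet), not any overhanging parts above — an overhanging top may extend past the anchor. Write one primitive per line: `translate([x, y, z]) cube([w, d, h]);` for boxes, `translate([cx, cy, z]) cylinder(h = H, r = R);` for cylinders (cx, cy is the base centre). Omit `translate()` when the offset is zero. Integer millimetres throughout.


translate([346, 472, 397]) cube([284, 288, 35]);
translate([359, 485, 0]) cylinder(h = 397, r = 13);
translate([617, 485, 0]) cylinder(h = 397, r = 13);
translate([359, 747, 0]) cylinder(h = 397, r = 13);
translate([617, 747, 0]) cylinder(h = 397, r = 13);


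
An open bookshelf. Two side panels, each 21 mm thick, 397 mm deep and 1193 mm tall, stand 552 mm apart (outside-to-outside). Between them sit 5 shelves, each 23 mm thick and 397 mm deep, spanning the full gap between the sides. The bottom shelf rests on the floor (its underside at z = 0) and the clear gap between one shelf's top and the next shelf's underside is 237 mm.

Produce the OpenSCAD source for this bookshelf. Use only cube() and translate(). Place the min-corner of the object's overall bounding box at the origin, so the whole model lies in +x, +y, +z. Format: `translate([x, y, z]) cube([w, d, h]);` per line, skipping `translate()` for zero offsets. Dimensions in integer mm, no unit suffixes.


cube([21, 397, 1193]);
translate([531, 0, 0]) cube([21, 397, 1193]);
translate([21, 0, 0]) cube([510, 397, 23]);
translate([21, 0, 260]) cube([510, 397, 23]);
translate([21, 0, 520]) cube([510, 397, 23]);
translate([21, 0, 780]) cube([510, 397, 23]);
translate([21, 0, 1040]) cube([510, 397, 23]);


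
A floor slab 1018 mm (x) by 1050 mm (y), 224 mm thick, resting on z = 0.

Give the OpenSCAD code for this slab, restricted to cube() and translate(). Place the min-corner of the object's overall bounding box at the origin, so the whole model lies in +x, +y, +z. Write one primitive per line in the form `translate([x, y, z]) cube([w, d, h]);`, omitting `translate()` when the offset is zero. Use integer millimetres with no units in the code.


cube([1018, 1050, 224]);


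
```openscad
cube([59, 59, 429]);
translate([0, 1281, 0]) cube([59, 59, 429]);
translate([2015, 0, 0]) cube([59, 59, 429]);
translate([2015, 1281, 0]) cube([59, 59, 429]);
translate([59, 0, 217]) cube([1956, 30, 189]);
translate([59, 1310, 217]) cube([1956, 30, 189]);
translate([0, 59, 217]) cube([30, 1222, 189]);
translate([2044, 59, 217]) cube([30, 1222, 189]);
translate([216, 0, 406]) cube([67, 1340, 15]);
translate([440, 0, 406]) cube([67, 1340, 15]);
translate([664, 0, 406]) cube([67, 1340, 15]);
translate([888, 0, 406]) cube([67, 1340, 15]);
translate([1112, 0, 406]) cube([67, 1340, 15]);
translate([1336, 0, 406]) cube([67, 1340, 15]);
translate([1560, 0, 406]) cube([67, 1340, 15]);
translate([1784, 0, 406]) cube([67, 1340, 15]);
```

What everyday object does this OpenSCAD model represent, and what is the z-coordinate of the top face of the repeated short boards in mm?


A bed frame. The slat-top height is 421 mm.

Four posts, four rails, and a row of slats — a bed frame. Slats sit on the rails at z = 217 + 189 = 406; with slat thickness 15, the top is 421 mm.


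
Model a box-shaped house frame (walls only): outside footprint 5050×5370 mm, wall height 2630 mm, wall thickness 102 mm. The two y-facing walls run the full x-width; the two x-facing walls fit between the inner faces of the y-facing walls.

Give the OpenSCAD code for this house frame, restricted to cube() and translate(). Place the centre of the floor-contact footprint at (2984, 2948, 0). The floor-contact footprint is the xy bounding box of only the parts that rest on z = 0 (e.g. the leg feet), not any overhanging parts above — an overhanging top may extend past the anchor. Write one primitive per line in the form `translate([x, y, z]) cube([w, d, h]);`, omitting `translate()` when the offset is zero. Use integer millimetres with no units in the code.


translate([459, 263, 0]) cube([5050, 102, 2630]);
translate([459, 5531, 0]) cube([5050, 102, 2630]);
translate([459, 365, 0]) cube([102, 5166, 2630]);
translate([5407, 365, 0]) cube([102, 5166, 2630]);


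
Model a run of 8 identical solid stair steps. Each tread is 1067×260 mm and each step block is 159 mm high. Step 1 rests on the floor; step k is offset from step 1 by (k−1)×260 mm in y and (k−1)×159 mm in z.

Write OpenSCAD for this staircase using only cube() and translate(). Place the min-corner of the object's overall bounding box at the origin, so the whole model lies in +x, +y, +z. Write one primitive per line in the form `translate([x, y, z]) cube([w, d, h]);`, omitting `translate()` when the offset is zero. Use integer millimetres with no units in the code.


cube([1067, 260, 159]);
translate([0, 260, 159]) cube([1067, 260, 159]);
translate([0, 520, 318]) cube([1067, 260, 159]);
translate([0, 780, 477]) cube([1067, 260, 159]);
translate([0, 1040, 636]) cube([1067, 260, 159]);
translate([0, 1300, 795]) cube([1067, 260, 159]);
translate([0, 1560, 954]) cube([1067, 260, 159]);
translate([0, 1820, 1113]) cube([1067, 260, 159]);


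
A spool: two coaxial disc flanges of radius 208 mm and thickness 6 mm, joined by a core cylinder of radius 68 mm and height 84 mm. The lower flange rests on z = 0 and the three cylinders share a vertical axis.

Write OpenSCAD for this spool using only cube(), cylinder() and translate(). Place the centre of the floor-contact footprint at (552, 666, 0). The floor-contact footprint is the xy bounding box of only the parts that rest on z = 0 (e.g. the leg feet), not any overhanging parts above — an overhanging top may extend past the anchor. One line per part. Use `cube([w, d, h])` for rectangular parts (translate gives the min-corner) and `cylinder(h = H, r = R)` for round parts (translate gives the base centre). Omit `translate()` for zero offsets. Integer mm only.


translate([552, 666, 0]) cylinder(h = 6, r = 208);
translate([552, 666, 6]) cylinder(h = 84, r = 68);
translate([552, 666, 90]) cylinder(h = 6, r = 208);


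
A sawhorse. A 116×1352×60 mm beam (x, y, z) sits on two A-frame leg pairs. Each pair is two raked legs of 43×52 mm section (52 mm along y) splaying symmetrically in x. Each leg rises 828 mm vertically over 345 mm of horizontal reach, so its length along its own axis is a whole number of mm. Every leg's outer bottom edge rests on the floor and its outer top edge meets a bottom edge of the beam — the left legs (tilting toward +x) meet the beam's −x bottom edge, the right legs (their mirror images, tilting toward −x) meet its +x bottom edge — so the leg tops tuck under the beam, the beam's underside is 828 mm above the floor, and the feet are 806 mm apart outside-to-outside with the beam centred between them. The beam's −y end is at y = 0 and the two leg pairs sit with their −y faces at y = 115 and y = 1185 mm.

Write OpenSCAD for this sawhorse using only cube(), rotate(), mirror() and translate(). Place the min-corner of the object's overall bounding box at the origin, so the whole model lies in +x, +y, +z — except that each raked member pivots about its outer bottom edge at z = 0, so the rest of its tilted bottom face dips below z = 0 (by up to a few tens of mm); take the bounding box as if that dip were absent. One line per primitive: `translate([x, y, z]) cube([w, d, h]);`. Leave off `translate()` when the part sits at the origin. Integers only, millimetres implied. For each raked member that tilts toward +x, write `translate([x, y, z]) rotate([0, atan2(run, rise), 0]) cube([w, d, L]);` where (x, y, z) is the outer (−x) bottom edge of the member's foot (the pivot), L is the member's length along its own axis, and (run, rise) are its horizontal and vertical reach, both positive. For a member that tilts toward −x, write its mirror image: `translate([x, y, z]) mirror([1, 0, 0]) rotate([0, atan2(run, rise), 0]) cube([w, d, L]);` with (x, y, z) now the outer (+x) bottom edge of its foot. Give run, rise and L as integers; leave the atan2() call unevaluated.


// leg length = √(345² + 828²) = 897
// right-leg outer foot x = 2·345 + 116 = 806
// beam min-corner = (345, 0, 828)
translate([345, 0, 828]) cube([116, 1352, 60]);
translate([0, 115, 0]) rotate([0, atan2(345, 828), 0]) cube([43, 52, 897]);
translate([806, 115, 0]) mirror([1, 0, 0]) rotate([0, atan2(345, 828), 0]) cube([43, 52, 897]);
translate([0, 1185, 0]) rotate([0, atan2(345, 828), 0]) cube([43, 52, 897]);
translate([806, 1185, 0]) mirror([1, 0, 0]) rotate([0, atan2(345, 828), 0]) cube([43, 52, 897]);


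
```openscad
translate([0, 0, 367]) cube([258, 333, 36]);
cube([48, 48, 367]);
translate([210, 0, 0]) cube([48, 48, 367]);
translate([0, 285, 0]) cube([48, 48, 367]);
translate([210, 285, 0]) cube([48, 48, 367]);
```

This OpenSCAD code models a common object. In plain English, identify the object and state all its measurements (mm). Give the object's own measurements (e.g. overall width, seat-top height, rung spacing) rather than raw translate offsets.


A simple wooden stool: a rectangular seat 258 mm (x) by 333 mm (y), 36 mm thick, top face at z = 403 mm, on four square legs, each 48×48 mm in cross-section. The legs rest on z = 0, each flush with a corner of the seat.


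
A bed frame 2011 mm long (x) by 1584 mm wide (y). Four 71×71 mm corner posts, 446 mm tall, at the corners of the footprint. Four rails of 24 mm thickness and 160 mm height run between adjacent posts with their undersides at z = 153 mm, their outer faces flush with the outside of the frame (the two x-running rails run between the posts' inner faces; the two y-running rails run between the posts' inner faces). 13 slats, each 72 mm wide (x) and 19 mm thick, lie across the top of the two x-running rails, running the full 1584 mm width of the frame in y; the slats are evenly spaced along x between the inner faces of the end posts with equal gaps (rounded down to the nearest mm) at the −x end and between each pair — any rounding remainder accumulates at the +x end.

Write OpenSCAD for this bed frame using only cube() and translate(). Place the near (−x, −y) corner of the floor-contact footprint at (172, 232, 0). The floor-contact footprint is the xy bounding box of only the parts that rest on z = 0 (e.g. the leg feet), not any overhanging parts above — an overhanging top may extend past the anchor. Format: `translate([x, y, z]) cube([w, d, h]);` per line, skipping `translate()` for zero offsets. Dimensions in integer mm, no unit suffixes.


translate([172, 232, 0]) cube([71, 71, 446]);
translate([172, 1745, 0]) cube([71, 71, 446]);
translate([2112, 232, 0]) cube([71, 71, 446]);
translate([2112, 1745, 0]) cube([71, 71, 446]);
translate([243, 232, 153]) cube([1869, 24, 160]);
translate([243, 1792, 153]) cube([1869, 24, 160]);
translate([172, 303, 153]) cube([24, 1442, 160]);
translate([2159, 303, 153]) cube([24, 1442, 160]);
translate([309, 232, 313]) cube([72, 1584, 19]);
translate([447, 232, 313]) cube([72, 1584, 19]);
translate([585, 232, 313]) cube([72, 1584, 19]);
translate([723, 232, 313]) cube([72, 1584, 19]);
translate([861, 232, 313]) cube([72, 1584, 19]);
translate([999, 232, 313]) cube([72, 1584, 19]);
translate([1137, 232, 313]) cube([72, 1584, 19]);
translate([1275, 232, 313]) cube([72, 1584, 19]);
translate([1413, 232, 313]) cube([72, 1584, 19]);
translate([1551, 232, 313]) cube([72, 1584, 19]);
translate([1689, 232, 313]) cube([72, 1584, 19]);
translate([1827, 232, 313]) cube([72, 1584, 19]);
translate([1965, 232, 313]) cube([72, 1584, 19]);


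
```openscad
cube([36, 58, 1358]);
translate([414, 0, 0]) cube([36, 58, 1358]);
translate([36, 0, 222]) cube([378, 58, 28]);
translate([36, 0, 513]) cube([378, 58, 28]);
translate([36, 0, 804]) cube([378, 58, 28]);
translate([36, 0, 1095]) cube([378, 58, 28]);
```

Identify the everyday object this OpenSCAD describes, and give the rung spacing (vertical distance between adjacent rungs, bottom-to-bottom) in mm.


A ladder. The rung spacing is 291 mm.

Two tall 36×58 posts with 4 short bars between them — a ladder. Adjacent rungs sit at z = 222 and z = 513, so the spacing is 513 − 222 = 291 mm.


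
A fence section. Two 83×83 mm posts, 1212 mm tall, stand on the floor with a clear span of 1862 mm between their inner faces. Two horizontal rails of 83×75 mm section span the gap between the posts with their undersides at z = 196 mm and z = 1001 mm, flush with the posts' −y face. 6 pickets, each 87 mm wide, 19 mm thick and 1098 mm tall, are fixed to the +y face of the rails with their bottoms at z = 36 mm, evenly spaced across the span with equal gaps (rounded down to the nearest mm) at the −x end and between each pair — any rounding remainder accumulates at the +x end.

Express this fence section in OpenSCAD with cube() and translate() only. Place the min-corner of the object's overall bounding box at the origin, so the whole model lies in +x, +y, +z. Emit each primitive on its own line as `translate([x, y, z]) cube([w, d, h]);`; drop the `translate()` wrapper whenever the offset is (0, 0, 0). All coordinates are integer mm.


cube([83, 83, 1212]);
translate([1945, 0, 0]) cube([83, 83, 1212]);
translate([83, 0, 196]) cube([1862, 83, 75]);
translate([83, 0, 1001]) cube([1862, 83, 75]);
translate([274, 83, 36]) cube([87, 19, 1098]);
translate([552, 83, 36]) cube([87, 19, 1098]);
translate([830, 83, 36]) cube([87, 19, 1098]);
translate([1108, 83, 36]) cube([87, 19, 1098]);
translate([1386, 83, 36]) cube([87, 19, 1098]);
translate([1664, 83, 36]) cube([87, 19, 1098]);


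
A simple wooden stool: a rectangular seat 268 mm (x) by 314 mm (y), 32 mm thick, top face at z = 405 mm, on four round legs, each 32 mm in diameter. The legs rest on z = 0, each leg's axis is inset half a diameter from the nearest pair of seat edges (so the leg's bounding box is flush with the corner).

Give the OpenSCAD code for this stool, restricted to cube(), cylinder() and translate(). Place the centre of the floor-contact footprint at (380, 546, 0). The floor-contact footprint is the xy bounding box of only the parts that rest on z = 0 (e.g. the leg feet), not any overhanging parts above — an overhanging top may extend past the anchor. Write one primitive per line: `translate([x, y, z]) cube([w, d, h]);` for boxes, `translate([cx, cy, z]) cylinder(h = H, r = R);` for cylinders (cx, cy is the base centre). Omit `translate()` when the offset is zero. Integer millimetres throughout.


translate([246, 389, 373]) cube([268, 314, 32]);
translate([262, 405, 0]) cylinder(h = 373, r = 16);
translate([498, 405, 0]) cylinder(h = 373, r = 16);
translate([262, 687, 0]) cylinder(h = 373, r = 16);
translate([498, 687, 0]) cylinder(h = 373, r = 16);


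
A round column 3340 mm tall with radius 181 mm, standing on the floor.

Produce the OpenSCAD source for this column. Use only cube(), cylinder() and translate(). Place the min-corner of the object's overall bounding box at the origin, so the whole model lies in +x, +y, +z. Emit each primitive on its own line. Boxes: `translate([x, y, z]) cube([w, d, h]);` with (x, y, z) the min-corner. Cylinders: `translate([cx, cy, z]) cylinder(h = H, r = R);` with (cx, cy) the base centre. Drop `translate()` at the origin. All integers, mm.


translate([181, 181, 0]) cylinder(h = 3340, r = 181);


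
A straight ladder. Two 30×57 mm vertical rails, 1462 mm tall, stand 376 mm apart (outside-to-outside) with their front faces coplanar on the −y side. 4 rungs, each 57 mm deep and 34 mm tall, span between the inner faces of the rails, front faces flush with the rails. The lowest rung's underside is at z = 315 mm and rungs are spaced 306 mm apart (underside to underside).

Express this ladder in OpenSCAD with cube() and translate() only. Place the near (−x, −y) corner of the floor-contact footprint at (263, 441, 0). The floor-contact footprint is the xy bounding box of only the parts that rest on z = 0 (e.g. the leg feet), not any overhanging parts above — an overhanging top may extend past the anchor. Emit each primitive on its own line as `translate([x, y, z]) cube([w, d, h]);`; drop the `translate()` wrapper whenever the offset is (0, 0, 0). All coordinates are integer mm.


// rung span = 376 - 2*30 = 316
// rung[k] z = 315 + k*306
translate([263, 441, 0]) cube([30, 57, 1462]);
translate([609, 441, 0]) cube([30, 57, 1462]);
translate([293, 441, 315]) cube([316, 57, 34]);
translate([293, 441, 621]) cube([316, 57, 34]);
translate([293, 441, 927]) cube([316, 57, 34]);
translate([293, 441, 1233]) cube([316, 57, 34]);


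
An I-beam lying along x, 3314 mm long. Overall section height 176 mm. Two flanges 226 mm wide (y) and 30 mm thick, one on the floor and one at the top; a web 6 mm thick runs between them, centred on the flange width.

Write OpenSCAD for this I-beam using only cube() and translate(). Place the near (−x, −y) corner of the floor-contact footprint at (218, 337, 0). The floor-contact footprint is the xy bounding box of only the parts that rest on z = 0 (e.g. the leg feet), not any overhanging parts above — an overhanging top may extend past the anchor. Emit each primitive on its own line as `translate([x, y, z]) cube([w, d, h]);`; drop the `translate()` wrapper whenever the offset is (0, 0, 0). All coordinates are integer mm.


translate([218, 337, 0]) cube([3314, 226, 30]);
translate([218, 447, 30]) cube([3314, 6, 116]);
translate([218, 337, 146]) cube([3314, 226, 30]);


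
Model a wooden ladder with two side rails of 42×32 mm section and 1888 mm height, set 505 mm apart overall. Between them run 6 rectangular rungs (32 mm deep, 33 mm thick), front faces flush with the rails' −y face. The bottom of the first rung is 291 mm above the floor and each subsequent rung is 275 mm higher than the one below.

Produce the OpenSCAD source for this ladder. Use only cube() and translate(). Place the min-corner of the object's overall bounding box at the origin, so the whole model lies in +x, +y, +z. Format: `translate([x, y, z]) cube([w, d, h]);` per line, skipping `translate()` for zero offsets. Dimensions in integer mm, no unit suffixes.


cube([42, 32, 1888]);
translate([463, 0, 0]) cube([42, 32, 1888]);
translate([42, 0, 291]) cube([421, 32, 33]);
translate([42, 0, 566]) cube([421, 32, 33]);
translate([42, 0, 841]) cube([421, 32, 33]);
translate([42, 0, 1116]) cube([421, 32, 33]);
translate([42, 0, 1391]) cube([421, 32, 33]);
translate([42, 0, 1666]) cube([421, 32, 33]);


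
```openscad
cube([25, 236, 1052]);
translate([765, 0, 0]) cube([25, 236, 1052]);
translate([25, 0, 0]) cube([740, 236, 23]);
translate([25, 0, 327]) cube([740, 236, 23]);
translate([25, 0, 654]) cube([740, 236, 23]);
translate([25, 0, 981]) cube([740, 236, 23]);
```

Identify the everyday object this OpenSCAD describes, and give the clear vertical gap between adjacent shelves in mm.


A bookshelf. The clear shelf gap is 304 mm.

Two tall side panels with 4 horizontal boards between them — a bookshelf. The first two shelf undersides are at z = 0 and z = 327; with shelf thickness 23, the clear gap is 327 − 0 − 23 = 304 mm.


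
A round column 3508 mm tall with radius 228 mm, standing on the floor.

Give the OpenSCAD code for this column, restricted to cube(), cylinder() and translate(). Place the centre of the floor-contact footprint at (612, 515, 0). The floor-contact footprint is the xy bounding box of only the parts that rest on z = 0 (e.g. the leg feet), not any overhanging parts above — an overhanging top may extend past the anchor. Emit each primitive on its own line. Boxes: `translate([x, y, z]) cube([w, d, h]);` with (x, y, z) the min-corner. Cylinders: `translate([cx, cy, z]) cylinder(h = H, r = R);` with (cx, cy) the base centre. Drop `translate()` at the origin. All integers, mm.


translate([612, 515, 0]) cylinder(h = 3508, r = 228);


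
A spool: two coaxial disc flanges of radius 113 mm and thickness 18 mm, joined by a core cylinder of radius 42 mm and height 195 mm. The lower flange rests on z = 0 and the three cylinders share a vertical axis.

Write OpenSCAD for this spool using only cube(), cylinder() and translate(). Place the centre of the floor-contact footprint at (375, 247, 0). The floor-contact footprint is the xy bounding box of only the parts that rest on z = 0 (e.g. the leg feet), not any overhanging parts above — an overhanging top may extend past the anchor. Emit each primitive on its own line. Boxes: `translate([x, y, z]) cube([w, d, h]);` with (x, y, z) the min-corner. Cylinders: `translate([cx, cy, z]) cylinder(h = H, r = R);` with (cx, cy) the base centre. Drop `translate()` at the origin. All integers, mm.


translate([375, 247, 0]) cylinder(h = 18, r = 113);
translate([375, 247, 18]) cylinder(h = 195, r = 42);
translate([375, 247, 213]) cylinder(h = 18, r = 113);


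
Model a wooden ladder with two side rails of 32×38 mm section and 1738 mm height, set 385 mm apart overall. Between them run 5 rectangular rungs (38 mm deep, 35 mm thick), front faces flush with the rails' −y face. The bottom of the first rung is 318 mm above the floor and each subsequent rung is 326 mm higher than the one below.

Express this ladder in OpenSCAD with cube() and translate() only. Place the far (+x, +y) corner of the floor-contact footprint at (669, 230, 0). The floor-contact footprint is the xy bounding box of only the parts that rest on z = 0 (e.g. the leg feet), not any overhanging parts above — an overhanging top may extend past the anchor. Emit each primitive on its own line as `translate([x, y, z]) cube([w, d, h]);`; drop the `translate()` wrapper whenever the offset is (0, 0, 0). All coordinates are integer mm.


// rung span = 385 - 2*32 = 321
// rung[k] z = 318 + k*326
translate([284, 192, 0]) cube([32, 38, 1738]);
translate([637, 192, 0]) cube([32, 38, 1738]);
translate([316, 192, 318]) cube([321, 38, 35]);
translate([316, 192, 644]) cube([321, 38, 35]);
translate([316, 192, 970]) cube([321, 38, 35]);
translate([316, 192, 1296]) cube([321, 38, 35]);
translate([316, 192, 1622]) cube([321, 38, 35]);


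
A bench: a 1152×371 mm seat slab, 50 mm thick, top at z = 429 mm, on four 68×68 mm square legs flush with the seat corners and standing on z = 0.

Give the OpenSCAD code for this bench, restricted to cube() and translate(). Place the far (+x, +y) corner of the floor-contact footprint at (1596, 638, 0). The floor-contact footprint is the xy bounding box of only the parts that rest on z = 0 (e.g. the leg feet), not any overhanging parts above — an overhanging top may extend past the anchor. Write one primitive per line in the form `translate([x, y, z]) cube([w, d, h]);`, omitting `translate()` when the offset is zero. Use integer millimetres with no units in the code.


translate([444, 267, 379]) cube([1152, 371, 50]);
translate([444, 267, 0]) cube([68, 68, 379]);
translate([444, 570, 0]) cube([68, 68, 379]);
translate([1528, 267, 0]) cube([68, 68, 379]);
translate([1528, 570, 0]) cube([68, 68, 379]);


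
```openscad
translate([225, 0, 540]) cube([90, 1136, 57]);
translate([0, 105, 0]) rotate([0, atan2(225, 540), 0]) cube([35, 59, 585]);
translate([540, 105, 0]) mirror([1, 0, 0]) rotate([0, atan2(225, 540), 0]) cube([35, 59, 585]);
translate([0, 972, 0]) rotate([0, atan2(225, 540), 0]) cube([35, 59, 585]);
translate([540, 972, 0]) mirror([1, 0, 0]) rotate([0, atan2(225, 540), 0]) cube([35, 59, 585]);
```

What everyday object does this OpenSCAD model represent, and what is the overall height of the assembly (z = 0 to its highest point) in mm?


A sawhorse. The overall height is 597 mm.

A beam across two mirrored pairs of raked legs — a sawhorse. The beam's underside is at z = 540 (matching the legs' vertical rise in atan2(225, 540)) and the beam is 57 mm tall, so its top is at 540 + 57 = 597 mm. The raked legs top out at the beam's underside, so that is the highest point.


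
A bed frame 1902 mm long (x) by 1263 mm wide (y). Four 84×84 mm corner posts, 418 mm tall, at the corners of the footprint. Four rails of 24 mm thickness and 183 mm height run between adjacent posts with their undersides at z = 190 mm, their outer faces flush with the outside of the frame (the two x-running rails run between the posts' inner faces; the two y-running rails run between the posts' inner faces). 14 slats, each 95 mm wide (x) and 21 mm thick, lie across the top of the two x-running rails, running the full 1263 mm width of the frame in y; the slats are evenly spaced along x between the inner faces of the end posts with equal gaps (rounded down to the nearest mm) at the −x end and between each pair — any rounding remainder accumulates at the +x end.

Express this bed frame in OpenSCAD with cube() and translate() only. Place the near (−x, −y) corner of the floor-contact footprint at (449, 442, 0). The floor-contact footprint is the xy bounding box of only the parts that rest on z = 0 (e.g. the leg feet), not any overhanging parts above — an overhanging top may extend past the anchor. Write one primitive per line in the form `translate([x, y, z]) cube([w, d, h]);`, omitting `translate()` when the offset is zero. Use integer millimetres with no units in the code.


translate([449, 442, 0]) cube([84, 84, 418]);
translate([449, 1621, 0]) cube([84, 84, 418]);
translate([2267, 442, 0]) cube([84, 84, 418]);
translate([2267, 1621, 0]) cube([84, 84, 418]);
translate([533, 442, 190]) cube([1734, 24, 183]);
translate([533, 1681, 190]) cube([1734, 24, 183]);
translate([449, 526, 190]) cube([24, 1095, 183]);
translate([2327, 526, 190]) cube([24, 1095, 183]);
translate([559, 442, 373]) cube([95, 1263, 21]);
translate([680, 442, 373]) cube([95, 1263, 21]);
translate([801, 442, 373]) cube([95, 1263, 21]);
translate([922, 442, 373]) cube([95, 1263, 21]);
translate([1043, 442, 373]) cube([95, 1263, 21]);
translate([1164, 442, 373]) cube([95, 1263, 21]);
translate([1285, 442, 373]) cube([95, 1263, 21]);
translate([1406, 442, 373]) cube([95, 1263, 21]);
translate([1527, 442, 373]) cube([95, 1263, 21]);
translate([1648, 442, 373]) cube([95, 1263, 21]);
translate([1769, 442, 373]) cube([95, 1263, 21]);
translate([1890, 442, 373]) cube([95, 1263, 21]);
translate([2011, 442, 373]) cube([95, 1263, 21]);
translate([2132, 442, 373]) cube([95, 1263, 21]);


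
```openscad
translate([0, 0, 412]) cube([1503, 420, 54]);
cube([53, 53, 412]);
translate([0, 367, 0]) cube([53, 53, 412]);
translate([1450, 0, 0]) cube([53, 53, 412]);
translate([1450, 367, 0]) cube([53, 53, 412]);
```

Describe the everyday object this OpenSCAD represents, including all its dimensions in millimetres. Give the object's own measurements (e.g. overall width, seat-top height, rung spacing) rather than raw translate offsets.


A long wooden bench with a 1503 mm (x) × 420 mm (y) seat, 54 mm thick, its top surface 466 mm above the floor. Four 53 mm square legs at the seat corners, flush with the edges, run from z = 0 to the seat underside.


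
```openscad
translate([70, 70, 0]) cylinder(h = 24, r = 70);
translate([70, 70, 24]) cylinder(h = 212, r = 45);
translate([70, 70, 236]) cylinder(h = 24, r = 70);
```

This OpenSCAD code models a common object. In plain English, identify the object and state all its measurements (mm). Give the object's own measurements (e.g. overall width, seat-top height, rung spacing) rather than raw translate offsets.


A spool: two coaxial disc flanges of radius 70 mm and thickness 24 mm, joined by a core cylinder of radius 45 mm and height 212 mm. The lower flange rests on z = 0 and the three cylinders share a vertical axis.


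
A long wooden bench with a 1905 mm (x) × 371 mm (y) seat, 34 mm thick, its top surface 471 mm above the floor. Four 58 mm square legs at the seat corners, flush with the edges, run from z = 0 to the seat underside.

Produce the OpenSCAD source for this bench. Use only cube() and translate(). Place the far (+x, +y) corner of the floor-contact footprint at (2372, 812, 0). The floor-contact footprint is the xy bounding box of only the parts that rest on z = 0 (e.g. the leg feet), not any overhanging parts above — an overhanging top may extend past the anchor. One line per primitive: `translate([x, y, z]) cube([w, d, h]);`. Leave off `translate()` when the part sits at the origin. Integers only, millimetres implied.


translate([467, 441, 437]) cube([1905, 371, 34]);
translate([467, 441, 0]) cube([58, 58, 437]);
translate([467, 754, 0]) cube([58, 58, 437]);
translate([2314, 441, 0]) cube([58, 58, 437]);
translate([2314, 754, 0]) cube([58, 58, 437]);


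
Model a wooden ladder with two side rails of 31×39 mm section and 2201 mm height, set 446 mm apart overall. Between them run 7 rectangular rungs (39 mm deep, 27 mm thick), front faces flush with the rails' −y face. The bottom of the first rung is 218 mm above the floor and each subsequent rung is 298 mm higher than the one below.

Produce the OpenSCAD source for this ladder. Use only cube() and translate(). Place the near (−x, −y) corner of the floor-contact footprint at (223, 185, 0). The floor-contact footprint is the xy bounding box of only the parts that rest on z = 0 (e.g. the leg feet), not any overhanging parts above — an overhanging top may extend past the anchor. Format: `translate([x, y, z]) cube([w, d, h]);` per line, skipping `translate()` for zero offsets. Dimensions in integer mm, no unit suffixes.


// rung span = 446 - 2*31 = 384
// rung[k] z = 218 + k*298
translate([223, 185, 0]) cube([31, 39, 2201]);
translate([638, 185, 0]) cube([31, 39, 2201]);
translate([254, 185, 218]) cube([384, 39, 27]);
translate([254, 185, 516]) cube([384, 39, 27]);
translate([254, 185, 814]) cube([384, 39, 27]);
translate([254, 185, 1112]) cube([384, 39, 27]);
translate([254, 185, 1410]) cube([384, 39, 27]);
translate([254, 185, 1708]) cube([384, 39, 27]);
translate([254, 185, 2006]) cube([384, 39, 27]);


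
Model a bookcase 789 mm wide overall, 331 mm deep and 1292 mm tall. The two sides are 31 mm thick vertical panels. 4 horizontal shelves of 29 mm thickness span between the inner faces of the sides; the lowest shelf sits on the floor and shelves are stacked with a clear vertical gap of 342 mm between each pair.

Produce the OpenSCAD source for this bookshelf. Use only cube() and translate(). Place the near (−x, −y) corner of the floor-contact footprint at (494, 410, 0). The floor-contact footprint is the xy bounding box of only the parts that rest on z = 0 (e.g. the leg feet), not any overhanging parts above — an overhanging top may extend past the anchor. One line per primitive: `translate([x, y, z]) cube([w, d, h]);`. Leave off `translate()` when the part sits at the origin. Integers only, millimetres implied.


translate([494, 410, 0]) cube([31, 331, 1292]);
translate([1252, 410, 0]) cube([31, 331, 1292]);
translate([525, 410, 0]) cube([727, 331, 29]);
translate([525, 410, 371]) cube([727, 331, 29]);
translate([525, 410, 742]) cube([727, 331, 29]);
translate([525, 410, 1113]) cube([727, 331, 29]);


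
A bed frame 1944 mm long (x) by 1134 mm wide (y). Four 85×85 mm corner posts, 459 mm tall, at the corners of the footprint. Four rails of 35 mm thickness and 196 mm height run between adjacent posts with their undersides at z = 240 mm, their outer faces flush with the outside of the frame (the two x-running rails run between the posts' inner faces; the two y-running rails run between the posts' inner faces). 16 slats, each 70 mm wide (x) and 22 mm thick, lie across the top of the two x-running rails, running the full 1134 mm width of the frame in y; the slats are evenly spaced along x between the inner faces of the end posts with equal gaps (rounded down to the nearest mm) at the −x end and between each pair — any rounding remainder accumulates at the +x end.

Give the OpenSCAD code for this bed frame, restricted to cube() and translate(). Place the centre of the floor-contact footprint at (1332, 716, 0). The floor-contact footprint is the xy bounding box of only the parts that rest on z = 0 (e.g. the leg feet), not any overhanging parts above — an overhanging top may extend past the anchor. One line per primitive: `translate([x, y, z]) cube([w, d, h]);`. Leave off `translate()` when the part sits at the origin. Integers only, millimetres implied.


// slat z = rail_z + rail_h = 240 + 196 = 436
// slat gap = ⌊(1774 − 16·70) / 17⌋ = 38
translate([360, 149, 0]) cube([85, 85, 459]);
translate([360, 1198, 0]) cube([85, 85, 459]);
translate([2219, 149, 0]) cube([85, 85, 459]);
translate([2219, 1198, 0]) cube([85, 85, 459]);
translate([445, 149, 240]) cube([1774, 35, 196]);
translate([445, 1248, 240]) cube([1774, 35, 196]);
translate([360, 234, 240]) cube([35, 964, 196]);
translate([2269, 234, 240]) cube([35, 964, 196]);
translate([483, 149, 436]) cube([70, 1134, 22]);
translate([591, 149, 436]) cube([70, 1134, 22]);
translate([699, 149, 436]) cube([70, 1134, 22]);
translate([807, 149, 436]) cube([70, 1134, 22]);
translate([915, 149, 436]) cube([70, 1134, 22]);
translate([1023, 149, 436]) cube([70, 1134, 22]);
translate([1131, 149, 436]) cube([70, 1134, 22]);
translate([1239, 149, 436]) cube([70, 1134, 22]);
translate([1347, 149, 436]) cube([70, 1134, 22]);
translate([1455, 149, 436]) cube([70, 1134, 22]);
translate([1563, 149, 436]) cube([70, 1134, 22]);
translate([1671, 149, 436]) cube([70, 1134, 22]);
translate([1779, 149, 436]) cube([70, 1134, 22]);
translate([1887, 149, 436]) cube([70, 1134, 22]);
translate([1995, 149, 436]) cube([70, 1134, 22]);
translate([2103, 149, 436]) cube([70, 1134, 22]);


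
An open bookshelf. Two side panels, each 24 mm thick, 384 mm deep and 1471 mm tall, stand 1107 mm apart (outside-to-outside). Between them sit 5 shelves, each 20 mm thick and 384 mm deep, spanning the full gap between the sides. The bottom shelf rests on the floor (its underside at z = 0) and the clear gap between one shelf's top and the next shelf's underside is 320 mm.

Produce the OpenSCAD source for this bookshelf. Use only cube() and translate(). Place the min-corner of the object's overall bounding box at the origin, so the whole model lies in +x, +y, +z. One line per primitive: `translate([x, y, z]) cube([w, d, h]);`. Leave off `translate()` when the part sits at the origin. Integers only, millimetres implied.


cube([24, 384, 1471]);
translate([1083, 0, 0]) cube([24, 384, 1471]);
translate([24, 0, 0]) cube([1059, 384, 20]);
translate([24, 0, 340]) cube([1059, 384, 20]);
translate([24, 0, 680]) cube([1059, 384, 20]);
translate([24, 0, 1020]) cube([1059, 384, 20]);
translate([24, 0, 1360]) cube([1059, 384, 20]);


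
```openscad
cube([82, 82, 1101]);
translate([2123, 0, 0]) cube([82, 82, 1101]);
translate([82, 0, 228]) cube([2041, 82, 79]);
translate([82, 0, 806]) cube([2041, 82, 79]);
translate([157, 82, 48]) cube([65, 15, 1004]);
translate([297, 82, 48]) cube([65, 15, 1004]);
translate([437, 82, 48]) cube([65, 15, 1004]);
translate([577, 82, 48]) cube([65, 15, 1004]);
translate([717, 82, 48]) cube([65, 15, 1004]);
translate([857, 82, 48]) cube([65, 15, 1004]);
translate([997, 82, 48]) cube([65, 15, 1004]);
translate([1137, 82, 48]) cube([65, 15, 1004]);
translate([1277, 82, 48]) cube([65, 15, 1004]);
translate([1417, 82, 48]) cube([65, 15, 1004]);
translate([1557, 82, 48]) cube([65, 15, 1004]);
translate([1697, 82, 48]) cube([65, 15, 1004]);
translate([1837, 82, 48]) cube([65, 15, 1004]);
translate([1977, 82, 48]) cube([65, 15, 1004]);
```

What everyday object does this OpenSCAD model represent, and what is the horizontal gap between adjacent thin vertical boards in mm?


A fence section. The picket gap is 75 mm.

Two posts, two rails, 14 pickets — a fence section. Span 2041 mm holds 14 pickets of 65 mm with 15 equal gaps: ⌊(2041 − 14·65) / 15⌋ = 75 mm.
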